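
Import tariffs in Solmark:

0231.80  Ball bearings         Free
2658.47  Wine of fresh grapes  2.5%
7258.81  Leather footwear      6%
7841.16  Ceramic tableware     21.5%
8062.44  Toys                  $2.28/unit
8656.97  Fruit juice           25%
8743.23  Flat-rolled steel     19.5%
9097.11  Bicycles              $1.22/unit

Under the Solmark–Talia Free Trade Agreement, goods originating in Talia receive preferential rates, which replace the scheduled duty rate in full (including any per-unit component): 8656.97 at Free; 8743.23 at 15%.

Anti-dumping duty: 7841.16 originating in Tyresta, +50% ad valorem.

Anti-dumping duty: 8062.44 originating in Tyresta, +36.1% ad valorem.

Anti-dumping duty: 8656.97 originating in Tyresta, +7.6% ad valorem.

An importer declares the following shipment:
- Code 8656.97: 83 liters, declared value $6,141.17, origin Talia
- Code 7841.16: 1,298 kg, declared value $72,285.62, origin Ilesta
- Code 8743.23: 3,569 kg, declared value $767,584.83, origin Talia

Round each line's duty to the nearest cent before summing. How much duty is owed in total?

$130,679.13

Line 1 (8656.97, Talia, 83 liters, $6,141.17):
Base rate for 8656.97 is 25%.
Origin Talia qualifies under the Solmark–Talia agreement and 8656.97 is covered: preferential rate Free applies instead.
The additional-duty order on 8656.97 targets Tyresta, not Talia; it does not apply.
Duty = $6,141.17 × 0% = $0.00.
Line 2 (7841.16, Ilesta, 1,298 kg, $72,285.62):
Base rate for 7841.16 is 21.5%.
The additional-duty order on 7841.16 targets Tyresta, not Ilesta; it does not apply.
Duty = $72,285.62 × 21.5% = $15,541.41.
Line 3 (8743.23, Talia, 3,569 kg, $767,584.83):
Base rate for 8743.23 is 19.5%.
Origin Talia qualifies under the Solmark–Talia agreement and 8743.23 is covered: preferential rate 15% applies instead.
Duty = $767,584.83 × 15% = $115,137.72.
Total = $0.00 + $15,541.41 + $115,137.72 = $130,679.13.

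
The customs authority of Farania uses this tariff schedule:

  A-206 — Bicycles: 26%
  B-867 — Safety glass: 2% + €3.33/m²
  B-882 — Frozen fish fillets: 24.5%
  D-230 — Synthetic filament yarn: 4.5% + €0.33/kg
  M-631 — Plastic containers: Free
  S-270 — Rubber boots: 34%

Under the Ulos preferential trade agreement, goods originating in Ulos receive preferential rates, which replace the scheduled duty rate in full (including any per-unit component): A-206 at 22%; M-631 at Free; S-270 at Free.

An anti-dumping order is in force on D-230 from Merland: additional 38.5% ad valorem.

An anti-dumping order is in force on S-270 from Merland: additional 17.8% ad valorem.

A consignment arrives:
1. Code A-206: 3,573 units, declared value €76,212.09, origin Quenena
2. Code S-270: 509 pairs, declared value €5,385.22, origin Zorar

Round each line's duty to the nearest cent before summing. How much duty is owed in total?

€21,646.11

Line 1 (A-206, Quenena, 3,573 units, €76,212.09):
Base rate for A-206 is 26%.
A-206 has an FTA preferential rate, but origin Quenena is not Ulos; base rate stands.
Duty = €76,212.09 × 26% = €19,815.14.
Line 2 (S-270, Zorar, 509 pairs, €5,385.22):
Base rate for S-270 is 34%.
S-270 has an FTA preferential rate, but origin Zorar is not Ulos; base rate stands.
The additional-duty order on S-270 targets Merland, not Zorar; it does not apply.
Duty = €5,385.22 × 34% = €1,830.97.
Total = €19,815.14 + €1,830.97 = €21,646.11.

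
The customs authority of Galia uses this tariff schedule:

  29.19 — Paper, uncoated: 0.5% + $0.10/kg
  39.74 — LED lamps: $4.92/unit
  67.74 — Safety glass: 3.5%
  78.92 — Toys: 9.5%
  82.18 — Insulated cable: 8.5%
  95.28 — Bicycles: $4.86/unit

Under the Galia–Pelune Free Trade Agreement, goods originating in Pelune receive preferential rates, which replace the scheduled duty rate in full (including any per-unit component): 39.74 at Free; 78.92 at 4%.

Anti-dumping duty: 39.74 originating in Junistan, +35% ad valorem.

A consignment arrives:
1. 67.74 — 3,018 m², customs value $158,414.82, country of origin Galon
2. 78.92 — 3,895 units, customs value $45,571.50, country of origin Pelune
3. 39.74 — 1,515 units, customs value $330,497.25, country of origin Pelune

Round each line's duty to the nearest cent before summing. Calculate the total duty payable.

$7,367.38

Line 1 (67.74, Galon, 3,018 m², $158,414.82):
Base rate for 67.74 is 3.5%.
Duty = $158,414.82 × 3.5% = $5,544.52.
Line 2 (78.92, Pelune, 3,895 units, $45,571.50):
Base rate for 78.92 is 9.5%.
Origin Pelune qualifies under the Galia–Pelune agreement and 78.92 is covered: preferential rate 4% applies instead.
Duty = $45,571.50 × 4% = $1,822.86.
Line 3 (39.74, Pelune, 1,515 units, $330,497.25):
Base rate for 39.74 is $4.92/unit.
Origin Pelune qualifies under the Galia–Pelune agreement and 39.74 is covered: preferential rate Free applies instead.
The additional-duty order on 39.74 targets Junistan, not Pelune; it does not apply.
Duty = $330,497.25 × 0% = $0.00.
Total = $5,544.52 + $1,822.86 + $0.00 = $7,367.38.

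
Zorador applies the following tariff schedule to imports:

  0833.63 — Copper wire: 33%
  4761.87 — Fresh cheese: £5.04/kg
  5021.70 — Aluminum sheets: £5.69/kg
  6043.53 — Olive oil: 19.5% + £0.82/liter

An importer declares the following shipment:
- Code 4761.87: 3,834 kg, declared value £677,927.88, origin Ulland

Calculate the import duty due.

Line 1 (4761.87, Ulland, 3,834 kg, £677,927.88):
Base rate for 4761.87 is £5.04/kg.
Duty = 3,834 × £5.04 = £19,323.36.

£19,323.36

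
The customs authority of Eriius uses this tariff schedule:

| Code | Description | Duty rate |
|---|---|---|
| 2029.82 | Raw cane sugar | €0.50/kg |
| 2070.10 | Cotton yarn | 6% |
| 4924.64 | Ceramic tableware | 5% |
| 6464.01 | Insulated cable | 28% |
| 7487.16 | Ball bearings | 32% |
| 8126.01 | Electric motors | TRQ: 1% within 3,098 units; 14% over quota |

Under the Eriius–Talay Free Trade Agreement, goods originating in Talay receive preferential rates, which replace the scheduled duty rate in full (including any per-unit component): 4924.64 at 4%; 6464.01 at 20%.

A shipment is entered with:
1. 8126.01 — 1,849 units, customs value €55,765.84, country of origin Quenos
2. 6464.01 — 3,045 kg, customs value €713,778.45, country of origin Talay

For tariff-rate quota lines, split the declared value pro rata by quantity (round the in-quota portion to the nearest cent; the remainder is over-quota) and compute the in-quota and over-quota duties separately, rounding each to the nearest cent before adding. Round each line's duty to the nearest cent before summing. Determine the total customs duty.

€143,313.35

Line 1 (8126.01, Quenos, 1,849 units, €55,765.84):
Code 8126.01 is under a tariff-rate quota (threshold 3,098 units). Quantity 1,849 units is within the quota, so the in-quota rate 1% applies to the full value.
Duty = €55,765.84 × 1% = €557.66.
Line 2 (6464.01, Talay, 3,045 kg, €713,778.45):
Base rate for 6464.01 is 28%.
Origin Talay qualifies under the Eriius–Talay agreement and 6464.01 is covered: preferential rate 20% applies instead.
Duty = €713,778.45 × 20% = €142,755.69.
Total = €557.66 + €142,755.69 = €143,313.35.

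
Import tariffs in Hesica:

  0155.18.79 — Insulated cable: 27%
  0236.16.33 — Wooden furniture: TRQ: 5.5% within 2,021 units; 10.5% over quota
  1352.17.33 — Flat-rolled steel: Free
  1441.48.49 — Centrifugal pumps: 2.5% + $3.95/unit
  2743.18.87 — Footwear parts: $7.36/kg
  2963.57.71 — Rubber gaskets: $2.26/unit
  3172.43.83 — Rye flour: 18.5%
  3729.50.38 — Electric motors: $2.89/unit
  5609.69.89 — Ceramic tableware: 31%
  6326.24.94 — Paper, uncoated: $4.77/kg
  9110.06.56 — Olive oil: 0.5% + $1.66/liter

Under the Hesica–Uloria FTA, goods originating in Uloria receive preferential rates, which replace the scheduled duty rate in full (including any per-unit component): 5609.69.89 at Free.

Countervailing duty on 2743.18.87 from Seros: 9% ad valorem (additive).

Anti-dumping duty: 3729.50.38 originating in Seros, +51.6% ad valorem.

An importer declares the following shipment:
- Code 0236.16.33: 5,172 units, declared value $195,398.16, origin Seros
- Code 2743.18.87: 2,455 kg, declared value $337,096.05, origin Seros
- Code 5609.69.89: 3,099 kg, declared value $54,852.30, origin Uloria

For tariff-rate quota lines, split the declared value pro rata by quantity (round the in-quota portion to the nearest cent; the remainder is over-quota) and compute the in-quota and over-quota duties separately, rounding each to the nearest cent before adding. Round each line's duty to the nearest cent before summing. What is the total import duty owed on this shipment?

$65,106.58

Line 1 (0236.16.33, Seros, 5,172 units, $195,398.16):
Code 0236.16.33 is under a tariff-rate quota (threshold 2,021 units). In-quota: 2,021 units at 5.5%; over-quota: 3,151 units at 10.5%.
Pro-rata value split: in-quota = $195,398.16 × 2,021/5,172 = $76,353.38; over-quota = $195,398.16 − $76,353.38 = $119,044.78.
In-quota duty = $76,353.38 × 5.5% = $4,199.44. Over-quota duty = $119,044.78 × 10.5% = $12,499.70.
Line duty = $4,199.44 + $12,499.70 = $16,699.14.
Line 2 (2743.18.87, Seros, 2,455 kg, $337,096.05):
Base rate for 2743.18.87 is $7.36/kg.
Additional duty on 2743.18.87 from Seros: +9% ad valorem. Applied ad valorem rate = 9%.
Duty = $337,096.05 × 9% + 2,455 × $7.36 = $48,407.44.
Line 3 (5609.69.89, Uloria, 3,099 kg, $54,852.30):
Base rate for 5609.69.89 is 31%.
Origin Uloria qualifies under the Hesica–Uloria agreement and 5609.69.89 is covered: preferential rate Free applies instead.
Duty = $54,852.30 × 0% = $0.00.
Total = $16,699.14 + $48,407.44 + $0.00 = $65,106.58.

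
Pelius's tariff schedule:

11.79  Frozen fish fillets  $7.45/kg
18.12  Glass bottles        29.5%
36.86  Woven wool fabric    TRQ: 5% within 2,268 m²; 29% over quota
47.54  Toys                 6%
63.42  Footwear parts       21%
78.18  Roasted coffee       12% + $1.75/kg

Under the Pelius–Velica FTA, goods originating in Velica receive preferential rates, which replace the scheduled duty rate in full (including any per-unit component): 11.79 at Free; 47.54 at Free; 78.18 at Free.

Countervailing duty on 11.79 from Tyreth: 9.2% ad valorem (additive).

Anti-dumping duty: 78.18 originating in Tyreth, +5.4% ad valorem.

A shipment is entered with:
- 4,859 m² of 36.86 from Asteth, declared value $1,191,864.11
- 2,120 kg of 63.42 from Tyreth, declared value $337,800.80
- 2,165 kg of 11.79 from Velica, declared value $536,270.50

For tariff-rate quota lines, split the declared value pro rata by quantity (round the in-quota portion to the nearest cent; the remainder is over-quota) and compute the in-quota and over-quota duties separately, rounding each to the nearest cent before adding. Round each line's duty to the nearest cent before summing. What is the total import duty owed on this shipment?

$283,062.51

Line 1 (36.86, Asteth, 4,859 m², $1,191,864.11):
Code 36.86 is under a tariff-rate quota (threshold 2,268 m²). In-quota: 2,268 m² at 5%; over-quota: 2,591 m² at 29%.
Pro-rata value split: in-quota = $1,191,864.11 × 2,268/4,859 = $556,317.72; over-quota = $1,191,864.11 − $556,317.72 = $635,546.39.
In-quota duty = $556,317.72 × 5% = $27,815.89. Over-quota duty = $635,546.39 × 29% = $184,308.45.
Line duty = $27,815.89 + $184,308.45 = $212,124.34.
Line 2 (63.42, Tyreth, 2,120 kg, $337,800.80):
Base rate for 63.42 is 21%.
Duty = $337,800.80 × 21% = $70,938.17.
Line 3 (11.79, Velica, 2,165 kg, $536,270.50):
Base rate for 11.79 is $7.45/kg.
Origin Velica qualifies under the Pelius–Velica agreement and 11.79 is covered: preferential rate Free applies instead.
The additional-duty order on 11.79 targets Tyreth, not Velica; it does not apply.
Duty = $536,270.50 × 0% = $0.00.
Total = $212,124.34 + $70,938.17 + $0.00 = $283,062.51.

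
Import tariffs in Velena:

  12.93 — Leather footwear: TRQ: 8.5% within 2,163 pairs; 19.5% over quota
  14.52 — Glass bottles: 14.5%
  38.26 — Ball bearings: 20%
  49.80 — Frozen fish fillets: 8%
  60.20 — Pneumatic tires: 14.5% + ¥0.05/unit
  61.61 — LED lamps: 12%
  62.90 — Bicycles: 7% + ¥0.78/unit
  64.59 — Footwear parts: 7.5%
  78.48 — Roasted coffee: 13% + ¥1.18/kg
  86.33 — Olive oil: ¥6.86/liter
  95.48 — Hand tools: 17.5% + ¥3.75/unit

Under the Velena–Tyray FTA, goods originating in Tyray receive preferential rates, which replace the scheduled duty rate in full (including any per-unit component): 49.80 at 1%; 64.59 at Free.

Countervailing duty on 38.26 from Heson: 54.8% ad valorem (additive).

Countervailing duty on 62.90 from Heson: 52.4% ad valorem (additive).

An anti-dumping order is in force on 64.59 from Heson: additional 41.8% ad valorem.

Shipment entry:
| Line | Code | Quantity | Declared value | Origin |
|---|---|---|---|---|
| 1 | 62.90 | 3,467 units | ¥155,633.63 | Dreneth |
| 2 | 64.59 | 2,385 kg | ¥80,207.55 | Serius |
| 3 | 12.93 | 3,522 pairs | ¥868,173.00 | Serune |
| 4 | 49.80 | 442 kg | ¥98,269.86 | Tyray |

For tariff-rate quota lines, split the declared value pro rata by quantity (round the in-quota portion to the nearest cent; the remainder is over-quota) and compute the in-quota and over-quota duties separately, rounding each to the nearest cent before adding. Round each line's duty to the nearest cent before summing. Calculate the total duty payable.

Line 1 (62.90, Dreneth, 3,467 units, ¥155,633.63):
Base rate for 62.90 is 7% + ¥0.78/unit.
The additional-duty order on 62.90 targets Heson, not Dreneth; it does not apply.
Duty = ¥155,633.63 × 7% + 3,467 × ¥0.78 = ¥13,598.61.
Line 2 (64.59, Serius, 2,385 kg, ¥80,207.55):
Base rate for 64.59 is 7.5%.
64.59 has an FTA preferential rate, but origin Serius is not Tyray; base rate stands.
The additional-duty order on 64.59 targets Heson, not Serius; it does not apply.
Duty = ¥80,207.55 × 7.5% = ¥6,015.57.
Line 3 (12.93, Serune, 3,522 pairs, ¥868,173.00):
Code 12.93 is under a tariff-rate quota (threshold 2,163 pairs). In-quota: 2,163 pairs at 8.5%; over-quota: 1,359 pairs at 19.5%.
Pro-rata value split: in-quota = ¥868,173.00 × 2,163/3,522 = ¥533,179.50; over-quota = ¥868,173.00 − ¥533,179.50 = ¥334,993.50.
In-quota duty = ¥533,179.50 × 8.5% = ¥45,320.26. Over-quota duty = ¥334,993.50 × 19.5% = ¥65,323.73.
Line duty = ¥45,320.26 + ¥65,323.73 = ¥110,643.99.
Line 4 (49.80, Tyray, 442 kg, ¥98,269.86):
Base rate for 49.80 is 8%.
Origin Tyray qualifies under the Velena–Tyray agreement and 49.80 is covered: preferential rate 1% applies instead.
Duty = ¥98,269.86 × 1% = ¥982.70.
Total = ¥13,598.61 + ¥6,015.57 + ¥110,643.99 + ¥982.70 = ¥131,240.87.

¥131,240.87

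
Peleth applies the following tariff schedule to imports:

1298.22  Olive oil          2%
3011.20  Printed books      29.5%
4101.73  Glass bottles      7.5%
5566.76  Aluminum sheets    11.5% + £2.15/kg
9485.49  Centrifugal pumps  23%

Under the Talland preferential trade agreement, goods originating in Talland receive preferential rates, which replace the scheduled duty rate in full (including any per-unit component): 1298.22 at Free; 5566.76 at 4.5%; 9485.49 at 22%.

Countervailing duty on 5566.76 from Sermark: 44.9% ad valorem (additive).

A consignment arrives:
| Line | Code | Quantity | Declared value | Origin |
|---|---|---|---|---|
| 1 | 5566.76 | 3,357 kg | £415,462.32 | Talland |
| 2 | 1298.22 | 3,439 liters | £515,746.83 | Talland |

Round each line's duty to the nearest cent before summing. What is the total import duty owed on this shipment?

£18,695.80

Line 1 (5566.76, Talland, 3,357 kg, £415,462.32):
Base rate for 5566.76 is 11.5% + £2.15/kg.
Origin Talland qualifies under the Peleth–Talland agreement and 5566.76 is covered: preferential rate 4.5% applies instead.
The additional-duty order on 5566.76 targets Sermark, not Talland; it does not apply.
Duty = £415,462.32 × 4.5% = £18,695.80.
Line 2 (1298.22, Talland, 3,439 liters, £515,746.83):
Base rate for 1298.22 is 2%.
Origin Talland qualifies under the Peleth–Talland agreement and 1298.22 is covered: preferential rate Free applies instead.
Duty = £515,746.83 × 0% = £0.00.
Total = £18,695.80 + £0.00 = £18,695.80.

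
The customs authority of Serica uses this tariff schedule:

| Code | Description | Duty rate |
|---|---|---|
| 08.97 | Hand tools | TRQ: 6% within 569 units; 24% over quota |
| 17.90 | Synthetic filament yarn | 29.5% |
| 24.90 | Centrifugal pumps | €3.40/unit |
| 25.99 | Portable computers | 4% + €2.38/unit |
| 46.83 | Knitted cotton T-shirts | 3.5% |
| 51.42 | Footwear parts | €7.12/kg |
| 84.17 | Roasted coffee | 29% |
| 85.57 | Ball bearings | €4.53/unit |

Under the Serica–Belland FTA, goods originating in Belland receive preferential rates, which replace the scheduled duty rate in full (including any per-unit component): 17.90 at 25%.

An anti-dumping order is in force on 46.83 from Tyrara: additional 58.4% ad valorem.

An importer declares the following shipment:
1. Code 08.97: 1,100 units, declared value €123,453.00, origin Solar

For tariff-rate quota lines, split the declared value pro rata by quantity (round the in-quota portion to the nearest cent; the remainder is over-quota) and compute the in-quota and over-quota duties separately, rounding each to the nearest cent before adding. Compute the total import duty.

€18,134.12

Line 1 (08.97, Solar, 1,100 units, €123,453.00):
Code 08.97 is under a tariff-rate quota (threshold 569 units). In-quota: 569 units at 6%; over-quota: 531 units at 24%.
Pro-rata value split: in-quota = €123,453.00 × 569/1,100 = €63,858.87; over-quota = €123,453.00 − €63,858.87 = €59,594.13.
In-quota duty = €63,858.87 × 6% = €3,831.53. Over-quota duty = €59,594.13 × 24% = €14,302.59.
Line duty = €3,831.53 + €14,302.59 = €18,134.12.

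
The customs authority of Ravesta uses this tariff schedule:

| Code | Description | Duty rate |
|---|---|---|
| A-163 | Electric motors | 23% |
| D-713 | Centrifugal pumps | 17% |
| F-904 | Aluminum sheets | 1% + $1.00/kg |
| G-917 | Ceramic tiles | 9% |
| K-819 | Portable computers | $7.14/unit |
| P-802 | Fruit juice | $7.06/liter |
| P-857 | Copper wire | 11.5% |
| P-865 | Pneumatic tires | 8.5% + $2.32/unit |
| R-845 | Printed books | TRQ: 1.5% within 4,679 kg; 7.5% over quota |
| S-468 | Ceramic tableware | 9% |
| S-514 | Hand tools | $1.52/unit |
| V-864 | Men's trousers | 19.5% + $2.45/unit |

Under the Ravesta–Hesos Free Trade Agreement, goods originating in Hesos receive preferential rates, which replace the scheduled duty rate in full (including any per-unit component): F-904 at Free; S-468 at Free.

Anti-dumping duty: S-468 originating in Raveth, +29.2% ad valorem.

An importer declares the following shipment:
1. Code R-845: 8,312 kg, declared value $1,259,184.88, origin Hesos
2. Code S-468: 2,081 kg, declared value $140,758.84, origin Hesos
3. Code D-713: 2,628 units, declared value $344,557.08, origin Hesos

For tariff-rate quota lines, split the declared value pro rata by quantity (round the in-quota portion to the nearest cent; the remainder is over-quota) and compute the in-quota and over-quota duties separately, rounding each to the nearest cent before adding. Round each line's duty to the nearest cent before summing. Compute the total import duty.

$110,484.27

Line 1 (R-845, Hesos, 8,312 kg, $1,259,184.88):
Code R-845 is under a tariff-rate quota (threshold 4,679 kg). In-quota: 4,679 kg at 1.5%; over-quota: 3,633 kg at 7.5%.
Pro-rata value split: in-quota = $1,259,184.88 × 4,679/8,312 = $708,821.71; over-quota = $1,259,184.88 − $708,821.71 = $550,363.17.
In-quota duty = $708,821.71 × 1.5% = $10,632.33. Over-quota duty = $550,363.17 × 7.5% = $41,277.24.
Line duty = $10,632.33 + $41,277.24 = $51,909.57.
Line 2 (S-468, Hesos, 2,081 kg, $140,758.84):
Base rate for S-468 is 9%.
Origin Hesos qualifies under the Ravesta–Hesos agreement and S-468 is covered: preferential rate Free applies instead.
The additional-duty order on S-468 targets Raveth, not Hesos; it does not apply.
Duty = $140,758.84 × 0% = $0.00.
Line 3 (D-713, Hesos, 2,628 units, $344,557.08):
Base rate for D-713 is 17%.
Origin Hesos is the FTA partner but D-713 is not on the preference list; base rate stands.
Duty = $344,557.08 × 17% = $58,574.70.
Total = $51,909.57 + $0.00 + $58,574.70 = $110,484.27.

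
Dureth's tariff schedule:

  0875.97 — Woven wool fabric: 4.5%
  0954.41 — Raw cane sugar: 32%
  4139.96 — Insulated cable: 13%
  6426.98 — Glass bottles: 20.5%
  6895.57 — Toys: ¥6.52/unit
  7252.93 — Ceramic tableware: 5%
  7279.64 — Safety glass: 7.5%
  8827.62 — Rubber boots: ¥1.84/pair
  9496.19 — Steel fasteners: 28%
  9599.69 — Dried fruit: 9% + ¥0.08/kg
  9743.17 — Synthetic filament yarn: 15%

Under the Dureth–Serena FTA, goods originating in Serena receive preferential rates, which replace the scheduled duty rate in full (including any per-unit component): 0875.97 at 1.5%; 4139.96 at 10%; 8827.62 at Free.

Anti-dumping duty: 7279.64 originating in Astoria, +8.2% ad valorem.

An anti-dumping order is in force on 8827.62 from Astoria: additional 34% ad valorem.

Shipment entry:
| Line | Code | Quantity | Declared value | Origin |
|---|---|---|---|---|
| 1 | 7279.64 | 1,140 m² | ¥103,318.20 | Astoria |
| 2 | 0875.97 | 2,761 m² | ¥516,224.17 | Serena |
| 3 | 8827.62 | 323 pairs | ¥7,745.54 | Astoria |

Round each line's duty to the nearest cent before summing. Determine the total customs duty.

¥27,192.12

Line 1 (7279.64, Astoria, 1,140 m², ¥103,318.20):
Base rate for 7279.64 is 7.5%.
Additional duty on 7279.64 from Astoria: +8.2%. Applied ad valorem rate: 7.5% + 8.2% = 15.7%.
Duty = ¥103,318.20 × 15.7% = ¥16,220.96.
Line 2 (0875.97, Serena, 2,761 m², ¥516,224.17):
Base rate for 0875.97 is 4.5%.
Origin Serena qualifies under the Dureth–Serena agreement and 0875.97 is covered: preferential rate 1.5% applies instead.
Duty = ¥516,224.17 × 1.5% = ¥7,743.36.
Line 3 (8827.62, Astoria, 323 pairs, ¥7,745.54):
Base rate for 8827.62 is ¥1.84/pair.
8827.62 has an FTA preferential rate, but origin Astoria is not Serena; base rate stands.
Additional duty on 8827.62 from Astoria: +34% ad valorem. Applied ad valorem rate = 34%.
Duty = ¥7,745.54 × 34% + 323 × ¥1.84 = ¥3,227.80.
Total = ¥16,220.96 + ¥7,743.36 + ¥3,227.80 = ¥27,192.12.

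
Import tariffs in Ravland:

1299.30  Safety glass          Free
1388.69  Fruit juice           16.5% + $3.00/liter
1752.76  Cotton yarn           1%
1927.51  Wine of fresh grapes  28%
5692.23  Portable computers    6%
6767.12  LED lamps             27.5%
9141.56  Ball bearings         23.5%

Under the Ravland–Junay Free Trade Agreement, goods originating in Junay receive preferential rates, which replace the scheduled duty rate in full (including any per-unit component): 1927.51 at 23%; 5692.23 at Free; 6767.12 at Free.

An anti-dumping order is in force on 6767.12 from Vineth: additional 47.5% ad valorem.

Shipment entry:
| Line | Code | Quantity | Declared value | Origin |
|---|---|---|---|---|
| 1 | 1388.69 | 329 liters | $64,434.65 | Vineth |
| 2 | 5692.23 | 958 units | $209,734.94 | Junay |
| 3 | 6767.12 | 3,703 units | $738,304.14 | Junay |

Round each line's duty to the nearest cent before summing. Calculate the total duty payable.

$11,618.72

Line 1 (1388.69, Vineth, 329 liters, $64,434.65):
Base rate for 1388.69 is 16.5% + $3.00/liter.
Duty = $64,434.65 × 16.5% + 329 × $3.00 = $11,618.72.
Line 2 (5692.23, Junay, 958 units, $209,734.94):
Base rate for 5692.23 is 6%.
Origin Junay qualifies under the Ravland–Junay agreement and 5692.23 is covered: preferential rate Free applies instead.
Duty = $209,734.94 × 0% = $0.00.
Line 3 (6767.12, Junay, 3,703 units, $738,304.14):
Base rate for 6767.12 is 27.5%.
Origin Junay qualifies under the Ravland–Junay agreement and 6767.12 is covered: preferential rate Free applies instead.
The additional-duty order on 6767.12 targets Vineth, not Junay; it does not apply.
Duty = $738,304.14 × 0% = $0.00.
Total = $11,618.72 + $0.00 + $0.00 = $11,618.72.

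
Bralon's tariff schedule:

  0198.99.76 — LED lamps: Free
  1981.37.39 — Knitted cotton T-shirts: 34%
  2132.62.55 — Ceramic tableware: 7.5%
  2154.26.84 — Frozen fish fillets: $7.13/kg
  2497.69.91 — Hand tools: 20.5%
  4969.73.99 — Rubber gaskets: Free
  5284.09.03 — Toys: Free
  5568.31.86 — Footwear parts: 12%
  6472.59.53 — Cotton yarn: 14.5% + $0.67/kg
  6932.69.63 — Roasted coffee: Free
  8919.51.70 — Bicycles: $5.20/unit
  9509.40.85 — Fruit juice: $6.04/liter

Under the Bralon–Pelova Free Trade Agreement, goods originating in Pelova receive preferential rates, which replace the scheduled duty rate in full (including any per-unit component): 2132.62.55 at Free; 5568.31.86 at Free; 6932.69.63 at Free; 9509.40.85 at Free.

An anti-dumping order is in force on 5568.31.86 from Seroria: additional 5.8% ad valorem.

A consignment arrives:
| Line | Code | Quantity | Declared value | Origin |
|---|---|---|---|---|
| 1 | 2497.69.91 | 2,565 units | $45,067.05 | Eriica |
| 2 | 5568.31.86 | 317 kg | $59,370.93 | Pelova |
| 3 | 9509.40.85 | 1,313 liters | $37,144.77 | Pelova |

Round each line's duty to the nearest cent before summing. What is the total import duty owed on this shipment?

Line 1 (2497.69.91, Eriica, 2,565 units, $45,067.05):
Base rate for 2497.69.91 is 20.5%.
Duty = $45,067.05 × 20.5% = $9,238.75.
Line 2 (5568.31.86, Pelova, 317 kg, $59,370.93):
Base rate for 5568.31.86 is 12%.
Origin Pelova qualifies under the Bralon–Pelova agreement and 5568.31.86 is covered: preferential rate Free applies instead.
The additional-duty order on 5568.31.86 targets Seroria, not Pelova; it does not apply.
Duty = $59,370.93 × 0% = $0.00.
Line 3 (9509.40.85, Pelova, 1,313 liters, $37,144.77):
Base rate for 9509.40.85 is $6.04/liter.
Origin Pelova qualifies under the Bralon–Pelova agreement and 9509.40.85 is covered: preferential rate Free applies instead.
Duty = $37,144.77 × 0% = $0.00.
Total = $9,238.75 + $0.00 + $0.00 = $9,238.75.

$9,238.75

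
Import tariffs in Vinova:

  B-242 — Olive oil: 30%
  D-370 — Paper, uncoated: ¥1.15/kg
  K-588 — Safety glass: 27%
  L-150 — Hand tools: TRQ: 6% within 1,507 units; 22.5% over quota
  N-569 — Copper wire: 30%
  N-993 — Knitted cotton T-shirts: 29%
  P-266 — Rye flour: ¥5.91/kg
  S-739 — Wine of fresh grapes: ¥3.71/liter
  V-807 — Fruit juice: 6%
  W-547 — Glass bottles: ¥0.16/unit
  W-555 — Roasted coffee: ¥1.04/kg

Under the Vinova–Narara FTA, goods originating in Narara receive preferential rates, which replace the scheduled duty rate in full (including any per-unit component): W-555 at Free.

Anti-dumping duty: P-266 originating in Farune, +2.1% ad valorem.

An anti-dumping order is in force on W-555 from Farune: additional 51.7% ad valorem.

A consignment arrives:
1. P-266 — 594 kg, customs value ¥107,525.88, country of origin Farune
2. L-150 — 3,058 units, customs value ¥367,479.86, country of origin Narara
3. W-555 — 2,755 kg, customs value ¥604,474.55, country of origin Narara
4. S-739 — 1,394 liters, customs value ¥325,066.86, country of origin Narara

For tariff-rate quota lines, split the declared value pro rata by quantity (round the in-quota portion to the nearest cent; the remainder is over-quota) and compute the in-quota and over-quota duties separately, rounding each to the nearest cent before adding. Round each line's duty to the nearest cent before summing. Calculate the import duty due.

¥63,742.42

Line 1 (P-266, Farune, 594 kg, ¥107,525.88):
Base rate for P-266 is ¥5.91/kg.
Additional duty on P-266 from Farune: +2.1% ad valorem. Applied ad valorem rate = 2.1%.
Duty = ¥107,525.88 × 2.1% + 594 × ¥5.91 = ¥5,768.58.
Line 2 (L-150, Narara, 3,058 units, ¥367,479.86):
Code L-150 is under a tariff-rate quota (threshold 1,507 units). In-quota: 1,507 units at 6%; over-quota: 1,551 units at 22.5%.
Pro-rata value split: in-quota = ¥367,479.86 × 1,507/3,058 = ¥181,096.19; over-quota = ¥367,479.86 − ¥181,096.19 = ¥186,383.67.
In-quota duty = ¥181,096.19 × 6% = ¥10,865.77. Over-quota duty = ¥186,383.67 × 22.5% = ¥41,936.33.
Line duty = ¥10,865.77 + ¥41,936.33 = ¥52,802.10.
Line 3 (W-555, Narara, 2,755 kg, ¥604,474.55):
Base rate for W-555 is ¥1.04/kg.
Origin Narara qualifies under the Vinova–Narara agreement and W-555 is covered: preferential rate Free applies instead.
The additional-duty order on W-555 targets Farune, not Narara; it does not apply.
Duty = ¥604,474.55 × 0% = ¥0.00.
Line 4 (S-739, Narara, 1,394 liters, ¥325,066.86):
Base rate for S-739 is ¥3.71/liter.
Origin Narara is the FTA partner but S-739 is not on the preference list; base rate stands.
Duty = 1,394 × ¥3.71 = ¥5,171.74.
Total = ¥5,768.58 + ¥52,802.10 + ¥0.00 + ¥5,171.74 = ¥63,742.42.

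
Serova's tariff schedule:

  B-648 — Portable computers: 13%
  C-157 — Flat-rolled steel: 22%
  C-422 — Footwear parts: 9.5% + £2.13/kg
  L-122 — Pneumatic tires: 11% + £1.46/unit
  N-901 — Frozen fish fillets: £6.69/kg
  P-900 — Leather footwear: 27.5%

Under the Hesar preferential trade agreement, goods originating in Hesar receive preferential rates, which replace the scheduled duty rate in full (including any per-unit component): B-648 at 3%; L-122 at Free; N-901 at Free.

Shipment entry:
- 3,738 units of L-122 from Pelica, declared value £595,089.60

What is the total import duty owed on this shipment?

£70,917.34

Line 1 (L-122, Pelica, 3,738 units, £595,089.60):
Base rate for L-122 is 11% + £1.46/unit.
L-122 has an FTA preferential rate, but origin Pelica is not Hesar; base rate stands.
Duty = £595,089.60 × 11% + 3,738 × £1.46 = £70,917.34.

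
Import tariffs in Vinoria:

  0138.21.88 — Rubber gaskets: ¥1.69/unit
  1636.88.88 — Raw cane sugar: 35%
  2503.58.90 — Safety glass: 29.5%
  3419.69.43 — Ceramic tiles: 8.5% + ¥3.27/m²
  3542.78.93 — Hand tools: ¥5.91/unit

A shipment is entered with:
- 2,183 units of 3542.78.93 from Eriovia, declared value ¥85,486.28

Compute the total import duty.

Line 1 (3542.78.93, Eriovia, 2,183 units, ¥85,486.28):
Base rate for 3542.78.93 is ¥5.91/unit.
Duty = 2,183 × ¥5.91 = ¥12,901.53.

¥12,901.53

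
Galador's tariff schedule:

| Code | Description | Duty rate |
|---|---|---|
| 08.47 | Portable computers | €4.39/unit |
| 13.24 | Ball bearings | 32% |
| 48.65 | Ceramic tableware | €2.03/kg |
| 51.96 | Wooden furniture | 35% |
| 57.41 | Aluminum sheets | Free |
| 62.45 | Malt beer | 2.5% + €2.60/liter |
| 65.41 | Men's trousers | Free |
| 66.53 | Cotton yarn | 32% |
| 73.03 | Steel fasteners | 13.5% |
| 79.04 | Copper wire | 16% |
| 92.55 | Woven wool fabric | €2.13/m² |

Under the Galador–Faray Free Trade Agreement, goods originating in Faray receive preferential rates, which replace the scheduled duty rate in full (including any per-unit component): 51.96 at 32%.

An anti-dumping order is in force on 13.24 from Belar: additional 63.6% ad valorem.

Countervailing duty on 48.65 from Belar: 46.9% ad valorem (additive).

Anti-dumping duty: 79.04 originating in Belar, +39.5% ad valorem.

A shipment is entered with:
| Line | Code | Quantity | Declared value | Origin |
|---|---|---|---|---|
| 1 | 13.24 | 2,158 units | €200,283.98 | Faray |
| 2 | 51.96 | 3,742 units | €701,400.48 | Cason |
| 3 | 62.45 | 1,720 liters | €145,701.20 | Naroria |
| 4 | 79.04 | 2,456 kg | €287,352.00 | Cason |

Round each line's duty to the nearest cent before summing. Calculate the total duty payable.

Line 1 (13.24, Faray, 2,158 units, €200,283.98):
Base rate for 13.24 is 32%.
Origin Faray is the FTA partner but 13.24 is not on the preference list; base rate stands.
The additional-duty order on 13.24 targets Belar, not Faray; it does not apply.
Duty = €200,283.98 × 32% = €64,090.87.
Line 2 (51.96, Cason, 3,742 units, €701,400.48):
Base rate for 51.96 is 35%.
51.96 has an FTA preferential rate, but origin Cason is not Faray; base rate stands.
Duty = €701,400.48 × 35% = €245,490.17.
Line 3 (62.45, Naroria, 1,720 liters, €145,701.20):
Base rate for 62.45 is 2.5% + €2.60/liter.
Duty = €145,701.20 × 2.5% + 1,720 × €2.60 = €8,114.53.
Line 4 (79.04, Cason, 2,456 kg, €287,352.00):
Base rate for 79.04 is 16%.
The additional-duty order on 79.04 targets Belar, not Cason; it does not apply.
Duty = €287,352.00 × 16% = €45,976.32.
Total = €64,090.87 + €245,490.17 + €8,114.53 + €45,976.32 = €363,671.89.

€363,671.89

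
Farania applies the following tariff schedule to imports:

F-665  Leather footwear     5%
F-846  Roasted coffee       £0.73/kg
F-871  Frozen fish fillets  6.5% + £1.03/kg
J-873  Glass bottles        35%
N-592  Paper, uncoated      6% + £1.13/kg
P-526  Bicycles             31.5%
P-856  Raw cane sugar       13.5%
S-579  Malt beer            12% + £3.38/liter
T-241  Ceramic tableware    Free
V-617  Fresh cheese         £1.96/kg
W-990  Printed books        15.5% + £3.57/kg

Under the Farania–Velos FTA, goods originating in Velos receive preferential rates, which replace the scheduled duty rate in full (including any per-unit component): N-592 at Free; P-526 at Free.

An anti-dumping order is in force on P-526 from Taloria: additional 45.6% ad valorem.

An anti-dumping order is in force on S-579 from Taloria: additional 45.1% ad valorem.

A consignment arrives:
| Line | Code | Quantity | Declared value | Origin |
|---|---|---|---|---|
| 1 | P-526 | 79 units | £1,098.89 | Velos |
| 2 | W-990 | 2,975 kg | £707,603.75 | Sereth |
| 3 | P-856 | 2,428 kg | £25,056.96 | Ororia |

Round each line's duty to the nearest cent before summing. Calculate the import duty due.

£123,682.02

Line 1 (P-526, Velos, 79 units, £1,098.89):
Base rate for P-526 is 31.5%.
Origin Velos qualifies under the Farania–Velos agreement and P-526 is covered: preferential rate Free applies instead.
The additional-duty order on P-526 targets Taloria, not Velos; it does not apply.
Duty = £1,098.89 × 0% = £0.00.
Line 2 (W-990, Sereth, 2,975 kg, £707,603.75):
Base rate for W-990 is 15.5% + £3.57/kg.
Duty = £707,603.75 × 15.5% + 2,975 × £3.57 = £120,299.33.
Line 3 (P-856, Ororia, 2,428 kg, £25,056.96):
Base rate for P-856 is 13.5%.
Duty = £25,056.96 × 13.5% = £3,382.69.
Total = £0.00 + £120,299.33 + £3,382.69 = £123,682.02.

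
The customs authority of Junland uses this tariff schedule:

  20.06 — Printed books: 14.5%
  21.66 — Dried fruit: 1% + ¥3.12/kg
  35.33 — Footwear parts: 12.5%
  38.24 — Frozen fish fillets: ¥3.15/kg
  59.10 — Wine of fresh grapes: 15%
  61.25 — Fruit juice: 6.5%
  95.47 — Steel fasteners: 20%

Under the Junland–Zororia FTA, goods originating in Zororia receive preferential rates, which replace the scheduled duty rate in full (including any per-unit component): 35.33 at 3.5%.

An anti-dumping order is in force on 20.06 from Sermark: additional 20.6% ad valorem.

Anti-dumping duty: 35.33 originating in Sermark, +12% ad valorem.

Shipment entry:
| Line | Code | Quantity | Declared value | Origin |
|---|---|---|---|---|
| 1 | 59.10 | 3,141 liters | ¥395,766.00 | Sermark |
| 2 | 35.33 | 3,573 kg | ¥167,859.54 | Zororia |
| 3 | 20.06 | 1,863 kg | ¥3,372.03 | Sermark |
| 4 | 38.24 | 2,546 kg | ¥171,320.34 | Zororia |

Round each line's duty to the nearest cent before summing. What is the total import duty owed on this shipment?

¥74,443.46

Line 1 (59.10, Sermark, 3,141 liters, ¥395,766.00):
Base rate for 59.10 is 15%.
Duty = ¥395,766.00 × 15% = ¥59,364.90.
Line 2 (35.33, Zororia, 3,573 kg, ¥167,859.54):
Base rate for 35.33 is 12.5%.
Origin Zororia qualifies under the Junland–Zororia agreement and 35.33 is covered: preferential rate 3.5% applies instead.
The additional-duty order on 35.33 targets Sermark, not Zororia; it does not apply.
Duty = ¥167,859.54 × 3.5% = ¥5,875.08.
Line 3 (20.06, Sermark, 1,863 kg, ¥3,372.03):
Base rate for 20.06 is 14.5%.
Additional duty on 20.06 from Sermark: +20.6%. Applied ad valorem rate: 14.5% + 20.6% = 35.1%.
Duty = ¥3,372.03 × 35.1% = ¥1,183.58.
Line 4 (38.24, Zororia, 2,546 kg, ¥171,320.34):
Base rate for 38.24 is ¥3.15/kg.
Origin Zororia is the FTA partner but 38.24 is not on the preference list; base rate stands.
Duty = 2,546 × ¥3.15 = ¥8,019.90.
Total = ¥59,364.90 + ¥5,875.08 + ¥1,183.58 + ¥8,019.90 = ¥74,443.46.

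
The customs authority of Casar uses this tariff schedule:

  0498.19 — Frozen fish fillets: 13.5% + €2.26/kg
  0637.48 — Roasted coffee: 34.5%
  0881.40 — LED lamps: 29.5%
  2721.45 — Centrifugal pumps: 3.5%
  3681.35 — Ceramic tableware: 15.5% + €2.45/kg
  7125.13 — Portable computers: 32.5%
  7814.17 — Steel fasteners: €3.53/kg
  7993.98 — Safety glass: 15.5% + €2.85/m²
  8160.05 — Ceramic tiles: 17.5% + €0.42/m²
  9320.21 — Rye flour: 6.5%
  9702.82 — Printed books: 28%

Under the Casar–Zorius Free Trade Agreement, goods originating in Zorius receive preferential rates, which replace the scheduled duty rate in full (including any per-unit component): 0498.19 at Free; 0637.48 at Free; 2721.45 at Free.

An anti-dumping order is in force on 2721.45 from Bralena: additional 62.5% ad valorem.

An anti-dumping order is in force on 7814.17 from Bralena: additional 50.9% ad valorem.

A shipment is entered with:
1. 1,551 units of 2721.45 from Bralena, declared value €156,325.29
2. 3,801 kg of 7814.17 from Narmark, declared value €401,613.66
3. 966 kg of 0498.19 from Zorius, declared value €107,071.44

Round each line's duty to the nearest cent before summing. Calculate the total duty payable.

Line 1 (2721.45, Bralena, 1,551 units, €156,325.29):
Base rate for 2721.45 is 3.5%.
2721.45 has an FTA preferential rate, but origin Bralena is not Zorius; base rate stands.
Additional duty on 2721.45 from Bralena: +62.5%. Applied ad valorem rate: 3.5% + 62.5% = 66%.
Duty = €156,325.29 × 66% = €103,174.69.
Line 2 (7814.17, Narmark, 3,801 kg, €401,613.66):
Base rate for 7814.17 is €3.53/kg.
The additional-duty order on 7814.17 targets Bralena, not Narmark; it does not apply.
Duty = 3,801 × €3.53 = €13,417.53.
Line 3 (0498.19, Zorius, 966 kg, €107,071.44):
Base rate for 0498.19 is 13.5% + €2.26/kg.
Origin Zorius qualifies under the Casar–Zorius agreement and 0498.19 is covered: preferential rate Free applies instead.
Duty = €107,071.44 × 0% = €0.00.
Total = €103,174.69 + €13,417.53 + €0.00 = €116,592.22.

€116,592.22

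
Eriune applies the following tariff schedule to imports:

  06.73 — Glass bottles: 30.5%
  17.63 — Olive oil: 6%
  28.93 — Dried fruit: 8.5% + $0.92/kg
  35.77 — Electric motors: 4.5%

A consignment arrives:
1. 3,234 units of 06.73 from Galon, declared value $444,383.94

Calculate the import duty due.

Line 1 (06.73, Galon, 3,234 units, $444,383.94):
Base rate for 06.73 is 30.5%.
Duty = $444,383.94 × 30.5% = $135,537.10.

$135,537.10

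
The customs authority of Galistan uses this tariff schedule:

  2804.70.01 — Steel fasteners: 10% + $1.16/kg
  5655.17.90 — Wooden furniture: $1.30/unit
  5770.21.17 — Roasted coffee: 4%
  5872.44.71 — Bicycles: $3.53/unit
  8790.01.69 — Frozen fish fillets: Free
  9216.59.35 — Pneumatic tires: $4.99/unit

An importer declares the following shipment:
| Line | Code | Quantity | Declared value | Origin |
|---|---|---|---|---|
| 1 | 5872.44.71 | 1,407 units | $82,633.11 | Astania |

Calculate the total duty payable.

Line 1 (5872.44.71, Astania, 1,407 units, $82,633.11):
Base rate for 5872.44.71 is $3.53/unit.
Duty = 1,407 × $3.53 = $4,966.71.

$4,966.71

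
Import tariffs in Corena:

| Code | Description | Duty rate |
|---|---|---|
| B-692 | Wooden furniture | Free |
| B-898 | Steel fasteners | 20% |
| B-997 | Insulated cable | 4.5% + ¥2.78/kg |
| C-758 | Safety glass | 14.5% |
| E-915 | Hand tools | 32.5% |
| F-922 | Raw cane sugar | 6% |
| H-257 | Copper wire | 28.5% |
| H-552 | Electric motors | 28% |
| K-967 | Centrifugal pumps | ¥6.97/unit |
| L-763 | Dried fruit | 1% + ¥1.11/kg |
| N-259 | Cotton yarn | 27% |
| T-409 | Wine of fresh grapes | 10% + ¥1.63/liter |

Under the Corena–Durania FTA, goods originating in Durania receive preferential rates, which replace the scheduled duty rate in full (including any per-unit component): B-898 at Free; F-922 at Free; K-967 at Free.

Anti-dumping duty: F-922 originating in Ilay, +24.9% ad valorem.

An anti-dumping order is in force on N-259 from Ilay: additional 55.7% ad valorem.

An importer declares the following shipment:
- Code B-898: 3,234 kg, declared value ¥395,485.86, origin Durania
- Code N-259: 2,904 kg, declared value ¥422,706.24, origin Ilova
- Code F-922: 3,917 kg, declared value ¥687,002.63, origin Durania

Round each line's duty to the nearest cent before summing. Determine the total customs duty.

¥114,130.68

Line 1 (B-898, Durania, 3,234 kg, ¥395,485.86):
Base rate for B-898 is 20%.
Origin Durania qualifies under the Corena–Durania agreement and B-898 is covered: preferential rate Free applies instead.
Duty = ¥395,485.86 × 0% = ¥0.00.
Line 2 (N-259, Ilova, 2,904 kg, ¥422,706.24):
Base rate for N-259 is 27%.
The additional-duty order on N-259 targets Ilay, not Ilova; it does not apply.
Duty = ¥422,706.24 × 27% = ¥114,130.68.
Line 3 (F-922, Durania, 3,917 kg, ¥687,002.63):
Base rate for F-922 is 6%.
Origin Durania qualifies under the Corena–Durania agreement and F-922 is covered: preferential rate Free applies instead.
The additional-duty order on F-922 targets Ilay, not Durania; it does not apply.
Duty = ¥687,002.63 × 0% = ¥0.00.
Total = ¥0.00 + ¥114,130.68 + ¥0.00 = ¥114,130.68.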